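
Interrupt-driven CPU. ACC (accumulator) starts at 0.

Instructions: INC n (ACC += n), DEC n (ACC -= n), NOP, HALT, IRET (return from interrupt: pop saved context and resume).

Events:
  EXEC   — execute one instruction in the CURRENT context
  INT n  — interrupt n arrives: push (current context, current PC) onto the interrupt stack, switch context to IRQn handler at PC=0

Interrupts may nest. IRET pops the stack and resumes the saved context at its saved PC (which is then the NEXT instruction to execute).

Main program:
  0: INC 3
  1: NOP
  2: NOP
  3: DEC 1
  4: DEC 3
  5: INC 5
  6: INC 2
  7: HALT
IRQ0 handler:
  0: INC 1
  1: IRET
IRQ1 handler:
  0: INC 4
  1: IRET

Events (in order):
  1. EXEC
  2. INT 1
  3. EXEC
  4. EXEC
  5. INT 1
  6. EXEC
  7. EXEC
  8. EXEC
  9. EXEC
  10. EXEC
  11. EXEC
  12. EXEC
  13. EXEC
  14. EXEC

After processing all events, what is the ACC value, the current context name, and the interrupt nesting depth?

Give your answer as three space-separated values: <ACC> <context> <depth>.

Answer: 14 MAIN 0

Derivation:
Event 1 (EXEC): [MAIN] PC=0: INC 3 -> ACC=3
Event 2 (INT 1): INT 1 arrives: push (MAIN, PC=1), enter IRQ1 at PC=0 (depth now 1)
Event 3 (EXEC): [IRQ1] PC=0: INC 4 -> ACC=7
Event 4 (EXEC): [IRQ1] PC=1: IRET -> resume MAIN at PC=1 (depth now 0)
Event 5 (INT 1): INT 1 arrives: push (MAIN, PC=1), enter IRQ1 at PC=0 (depth now 1)
Event 6 (EXEC): [IRQ1] PC=0: INC 4 -> ACC=11
Event 7 (EXEC): [IRQ1] PC=1: IRET -> resume MAIN at PC=1 (depth now 0)
Event 8 (EXEC): [MAIN] PC=1: NOP
Event 9 (EXEC): [MAIN] PC=2: NOP
Event 10 (EXEC): [MAIN] PC=3: DEC 1 -> ACC=10
Event 11 (EXEC): [MAIN] PC=4: DEC 3 -> ACC=7
Event 12 (EXEC): [MAIN] PC=5: INC 5 -> ACC=12
Event 13 (EXEC): [MAIN] PC=6: INC 2 -> ACC=14
Event 14 (EXEC): [MAIN] PC=7: HALT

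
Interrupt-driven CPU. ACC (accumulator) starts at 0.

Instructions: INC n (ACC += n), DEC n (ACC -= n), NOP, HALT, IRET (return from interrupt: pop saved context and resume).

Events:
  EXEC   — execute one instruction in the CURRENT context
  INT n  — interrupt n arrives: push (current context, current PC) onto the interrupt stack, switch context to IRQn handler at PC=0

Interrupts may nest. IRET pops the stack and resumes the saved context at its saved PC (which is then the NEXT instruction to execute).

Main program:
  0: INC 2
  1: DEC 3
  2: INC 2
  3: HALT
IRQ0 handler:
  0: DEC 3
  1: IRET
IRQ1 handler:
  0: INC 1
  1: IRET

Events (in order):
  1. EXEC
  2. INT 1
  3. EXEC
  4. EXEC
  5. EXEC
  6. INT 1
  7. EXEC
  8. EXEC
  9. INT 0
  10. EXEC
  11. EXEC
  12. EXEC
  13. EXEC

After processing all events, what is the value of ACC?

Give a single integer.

Answer: 0

Derivation:
Event 1 (EXEC): [MAIN] PC=0: INC 2 -> ACC=2
Event 2 (INT 1): INT 1 arrives: push (MAIN, PC=1), enter IRQ1 at PC=0 (depth now 1)
Event 3 (EXEC): [IRQ1] PC=0: INC 1 -> ACC=3
Event 4 (EXEC): [IRQ1] PC=1: IRET -> resume MAIN at PC=1 (depth now 0)
Event 5 (EXEC): [MAIN] PC=1: DEC 3 -> ACC=0
Event 6 (INT 1): INT 1 arrives: push (MAIN, PC=2), enter IRQ1 at PC=0 (depth now 1)
Event 7 (EXEC): [IRQ1] PC=0: INC 1 -> ACC=1
Event 8 (EXEC): [IRQ1] PC=1: IRET -> resume MAIN at PC=2 (depth now 0)
Event 9 (INT 0): INT 0 arrives: push (MAIN, PC=2), enter IRQ0 at PC=0 (depth now 1)
Event 10 (EXEC): [IRQ0] PC=0: DEC 3 -> ACC=-2
Event 11 (EXEC): [IRQ0] PC=1: IRET -> resume MAIN at PC=2 (depth now 0)
Event 12 (EXEC): [MAIN] PC=2: INC 2 -> ACC=0
Event 13 (EXEC): [MAIN] PC=3: HALT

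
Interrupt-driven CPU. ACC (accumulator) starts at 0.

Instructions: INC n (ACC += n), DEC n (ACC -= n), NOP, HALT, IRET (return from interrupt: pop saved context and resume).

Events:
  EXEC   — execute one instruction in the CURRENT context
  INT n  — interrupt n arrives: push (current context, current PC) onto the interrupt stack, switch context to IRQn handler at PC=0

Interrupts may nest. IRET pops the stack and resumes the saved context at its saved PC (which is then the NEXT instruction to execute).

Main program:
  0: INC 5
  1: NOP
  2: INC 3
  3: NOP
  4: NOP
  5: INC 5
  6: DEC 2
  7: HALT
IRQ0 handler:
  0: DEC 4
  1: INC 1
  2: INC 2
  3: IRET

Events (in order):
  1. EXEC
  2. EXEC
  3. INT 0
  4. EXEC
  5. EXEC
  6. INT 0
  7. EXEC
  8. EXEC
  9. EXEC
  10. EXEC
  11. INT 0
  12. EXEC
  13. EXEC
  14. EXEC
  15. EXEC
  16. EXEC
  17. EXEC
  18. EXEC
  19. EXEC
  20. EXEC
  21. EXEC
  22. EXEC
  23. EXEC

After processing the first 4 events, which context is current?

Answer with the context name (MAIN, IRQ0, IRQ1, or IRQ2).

Answer: IRQ0

Derivation:
Event 1 (EXEC): [MAIN] PC=0: INC 5 -> ACC=5
Event 2 (EXEC): [MAIN] PC=1: NOP
Event 3 (INT 0): INT 0 arrives: push (MAIN, PC=2), enter IRQ0 at PC=0 (depth now 1)
Event 4 (EXEC): [IRQ0] PC=0: DEC 4 -> ACC=1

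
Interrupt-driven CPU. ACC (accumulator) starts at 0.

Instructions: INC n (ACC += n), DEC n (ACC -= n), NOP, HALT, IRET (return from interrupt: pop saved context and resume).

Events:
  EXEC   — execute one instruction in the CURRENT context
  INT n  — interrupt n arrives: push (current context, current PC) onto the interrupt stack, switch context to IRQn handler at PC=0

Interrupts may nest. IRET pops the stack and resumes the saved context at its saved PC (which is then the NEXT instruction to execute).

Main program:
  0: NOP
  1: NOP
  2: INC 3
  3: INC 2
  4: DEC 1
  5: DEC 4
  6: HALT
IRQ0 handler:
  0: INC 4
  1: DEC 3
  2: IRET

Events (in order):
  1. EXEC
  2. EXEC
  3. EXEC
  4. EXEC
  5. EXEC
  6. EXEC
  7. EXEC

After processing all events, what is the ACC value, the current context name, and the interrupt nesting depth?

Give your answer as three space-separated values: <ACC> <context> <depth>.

Answer: 0 MAIN 0

Derivation:
Event 1 (EXEC): [MAIN] PC=0: NOP
Event 2 (EXEC): [MAIN] PC=1: NOP
Event 3 (EXEC): [MAIN] PC=2: INC 3 -> ACC=3
Event 4 (EXEC): [MAIN] PC=3: INC 2 -> ACC=5
Event 5 (EXEC): [MAIN] PC=4: DEC 1 -> ACC=4
Event 6 (EXEC): [MAIN] PC=5: DEC 4 -> ACC=0
Event 7 (EXEC): [MAIN] PC=6: HALT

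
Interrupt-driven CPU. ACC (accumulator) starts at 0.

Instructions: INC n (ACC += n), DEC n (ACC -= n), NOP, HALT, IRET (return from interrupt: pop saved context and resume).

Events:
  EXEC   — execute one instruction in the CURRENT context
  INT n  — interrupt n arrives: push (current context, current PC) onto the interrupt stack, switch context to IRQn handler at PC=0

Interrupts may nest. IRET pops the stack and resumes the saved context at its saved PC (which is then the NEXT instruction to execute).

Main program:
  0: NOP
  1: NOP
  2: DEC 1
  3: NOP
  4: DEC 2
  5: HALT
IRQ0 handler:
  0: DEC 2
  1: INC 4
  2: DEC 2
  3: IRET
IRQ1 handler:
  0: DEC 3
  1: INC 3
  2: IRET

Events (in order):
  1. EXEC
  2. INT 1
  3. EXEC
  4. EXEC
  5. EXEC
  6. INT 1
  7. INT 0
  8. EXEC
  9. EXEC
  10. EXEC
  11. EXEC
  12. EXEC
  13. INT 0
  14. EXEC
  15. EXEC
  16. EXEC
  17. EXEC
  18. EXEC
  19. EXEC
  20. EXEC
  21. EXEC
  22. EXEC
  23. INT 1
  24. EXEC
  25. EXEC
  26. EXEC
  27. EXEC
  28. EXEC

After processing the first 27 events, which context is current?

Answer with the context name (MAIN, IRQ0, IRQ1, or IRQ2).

Answer: MAIN

Derivation:
Event 1 (EXEC): [MAIN] PC=0: NOP
Event 2 (INT 1): INT 1 arrives: push (MAIN, PC=1), enter IRQ1 at PC=0 (depth now 1)
Event 3 (EXEC): [IRQ1] PC=0: DEC 3 -> ACC=-3
Event 4 (EXEC): [IRQ1] PC=1: INC 3 -> ACC=0
Event 5 (EXEC): [IRQ1] PC=2: IRET -> resume MAIN at PC=1 (depth now 0)
Event 6 (INT 1): INT 1 arrives: push (MAIN, PC=1), enter IRQ1 at PC=0 (depth now 1)
Event 7 (INT 0): INT 0 arrives: push (IRQ1, PC=0), enter IRQ0 at PC=0 (depth now 2)
Event 8 (EXEC): [IRQ0] PC=0: DEC 2 -> ACC=-2
Event 9 (EXEC): [IRQ0] PC=1: INC 4 -> ACC=2
Event 10 (EXEC): [IRQ0] PC=2: DEC 2 -> ACC=0
Event 11 (EXEC): [IRQ0] PC=3: IRET -> resume IRQ1 at PC=0 (depth now 1)
Event 12 (EXEC): [IRQ1] PC=0: DEC 3 -> ACC=-3
Event 13 (INT 0): INT 0 arrives: push (IRQ1, PC=1), enter IRQ0 at PC=0 (depth now 2)
Event 14 (EXEC): [IRQ0] PC=0: DEC 2 -> ACC=-5
Event 15 (EXEC): [IRQ0] PC=1: INC 4 -> ACC=-1
Event 16 (EXEC): [IRQ0] PC=2: DEC 2 -> ACC=-3
Event 17 (EXEC): [IRQ0] PC=3: IRET -> resume IRQ1 at PC=1 (depth now 1)
Event 18 (EXEC): [IRQ1] PC=1: INC 3 -> ACC=0
Event 19 (EXEC): [IRQ1] PC=2: IRET -> resume MAIN at PC=1 (depth now 0)
Event 20 (EXEC): [MAIN] PC=1: NOP
Event 21 (EXEC): [MAIN] PC=2: DEC 1 -> ACC=-1
Event 22 (EXEC): [MAIN] PC=3: NOP
Event 23 (INT 1): INT 1 arrives: push (MAIN, PC=4), enter IRQ1 at PC=0 (depth now 1)
Event 24 (EXEC): [IRQ1] PC=0: DEC 3 -> ACC=-4
Event 25 (EXEC): [IRQ1] PC=1: INC 3 -> ACC=-1
Event 26 (EXEC): [IRQ1] PC=2: IRET -> resume MAIN at PC=4 (depth now 0)
Event 27 (EXEC): [MAIN] PC=4: DEC 2 -> ACC=-3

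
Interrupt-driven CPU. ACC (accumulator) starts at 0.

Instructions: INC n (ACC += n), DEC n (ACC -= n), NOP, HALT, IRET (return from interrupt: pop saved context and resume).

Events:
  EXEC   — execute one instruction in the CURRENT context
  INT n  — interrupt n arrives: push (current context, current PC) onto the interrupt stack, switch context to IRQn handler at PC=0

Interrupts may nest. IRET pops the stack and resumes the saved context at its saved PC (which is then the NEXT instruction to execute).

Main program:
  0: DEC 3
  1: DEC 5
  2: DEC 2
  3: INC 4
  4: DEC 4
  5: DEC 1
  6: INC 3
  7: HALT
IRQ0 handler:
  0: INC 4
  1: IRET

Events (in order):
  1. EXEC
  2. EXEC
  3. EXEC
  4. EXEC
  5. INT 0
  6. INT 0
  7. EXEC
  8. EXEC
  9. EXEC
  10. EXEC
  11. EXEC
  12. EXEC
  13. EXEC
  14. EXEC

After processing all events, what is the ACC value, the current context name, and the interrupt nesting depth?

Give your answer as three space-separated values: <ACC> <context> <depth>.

Answer: 0 MAIN 0

Derivation:
Event 1 (EXEC): [MAIN] PC=0: DEC 3 -> ACC=-3
Event 2 (EXEC): [MAIN] PC=1: DEC 5 -> ACC=-8
Event 3 (EXEC): [MAIN] PC=2: DEC 2 -> ACC=-10
Event 4 (EXEC): [MAIN] PC=3: INC 4 -> ACC=-6
Event 5 (INT 0): INT 0 arrives: push (MAIN, PC=4), enter IRQ0 at PC=0 (depth now 1)
Event 6 (INT 0): INT 0 arrives: push (IRQ0, PC=0), enter IRQ0 at PC=0 (depth now 2)
Event 7 (EXEC): [IRQ0] PC=0: INC 4 -> ACC=-2
Event 8 (EXEC): [IRQ0] PC=1: IRET -> resume IRQ0 at PC=0 (depth now 1)
Event 9 (EXEC): [IRQ0] PC=0: INC 4 -> ACC=2
Event 10 (EXEC): [IRQ0] PC=1: IRET -> resume MAIN at PC=4 (depth now 0)
Event 11 (EXEC): [MAIN] PC=4: DEC 4 -> ACC=-2
Event 12 (EXEC): [MAIN] PC=5: DEC 1 -> ACC=-3
Event 13 (EXEC): [MAIN] PC=6: INC 3 -> ACC=0
Event 14 (EXEC): [MAIN] PC=7: HALT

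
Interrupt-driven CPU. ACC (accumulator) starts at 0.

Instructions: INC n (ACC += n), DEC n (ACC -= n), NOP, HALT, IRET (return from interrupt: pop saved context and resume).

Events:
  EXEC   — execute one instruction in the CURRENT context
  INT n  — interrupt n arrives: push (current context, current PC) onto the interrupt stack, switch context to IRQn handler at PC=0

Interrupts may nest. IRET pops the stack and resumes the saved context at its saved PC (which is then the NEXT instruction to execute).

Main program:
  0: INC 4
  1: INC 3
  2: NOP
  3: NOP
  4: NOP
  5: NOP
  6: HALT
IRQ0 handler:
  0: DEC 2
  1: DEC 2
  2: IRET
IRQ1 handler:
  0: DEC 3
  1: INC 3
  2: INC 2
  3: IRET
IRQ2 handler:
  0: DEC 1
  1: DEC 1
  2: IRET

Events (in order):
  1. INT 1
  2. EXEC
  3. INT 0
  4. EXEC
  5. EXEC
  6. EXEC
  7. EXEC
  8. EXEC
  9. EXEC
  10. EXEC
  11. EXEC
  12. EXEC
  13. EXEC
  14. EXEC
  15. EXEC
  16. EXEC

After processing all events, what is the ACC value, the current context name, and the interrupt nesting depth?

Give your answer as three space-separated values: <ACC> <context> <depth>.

Event 1 (INT 1): INT 1 arrives: push (MAIN, PC=0), enter IRQ1 at PC=0 (depth now 1)
Event 2 (EXEC): [IRQ1] PC=0: DEC 3 -> ACC=-3
Event 3 (INT 0): INT 0 arrives: push (IRQ1, PC=1), enter IRQ0 at PC=0 (depth now 2)
Event 4 (EXEC): [IRQ0] PC=0: DEC 2 -> ACC=-5
Event 5 (EXEC): [IRQ0] PC=1: DEC 2 -> ACC=-7
Event 6 (EXEC): [IRQ0] PC=2: IRET -> resume IRQ1 at PC=1 (depth now 1)
Event 7 (EXEC): [IRQ1] PC=1: INC 3 -> ACC=-4
Event 8 (EXEC): [IRQ1] PC=2: INC 2 -> ACC=-2
Event 9 (EXEC): [IRQ1] PC=3: IRET -> resume MAIN at PC=0 (depth now 0)
Event 10 (EXEC): [MAIN] PC=0: INC 4 -> ACC=2
Event 11 (EXEC): [MAIN] PC=1: INC 3 -> ACC=5
Event 12 (EXEC): [MAIN] PC=2: NOP
Event 13 (EXEC): [MAIN] PC=3: NOP
Event 14 (EXEC): [MAIN] PC=4: NOP
Event 15 (EXEC): [MAIN] PC=5: NOP
Event 16 (EXEC): [MAIN] PC=6: HALT

Answer: 5 MAIN 0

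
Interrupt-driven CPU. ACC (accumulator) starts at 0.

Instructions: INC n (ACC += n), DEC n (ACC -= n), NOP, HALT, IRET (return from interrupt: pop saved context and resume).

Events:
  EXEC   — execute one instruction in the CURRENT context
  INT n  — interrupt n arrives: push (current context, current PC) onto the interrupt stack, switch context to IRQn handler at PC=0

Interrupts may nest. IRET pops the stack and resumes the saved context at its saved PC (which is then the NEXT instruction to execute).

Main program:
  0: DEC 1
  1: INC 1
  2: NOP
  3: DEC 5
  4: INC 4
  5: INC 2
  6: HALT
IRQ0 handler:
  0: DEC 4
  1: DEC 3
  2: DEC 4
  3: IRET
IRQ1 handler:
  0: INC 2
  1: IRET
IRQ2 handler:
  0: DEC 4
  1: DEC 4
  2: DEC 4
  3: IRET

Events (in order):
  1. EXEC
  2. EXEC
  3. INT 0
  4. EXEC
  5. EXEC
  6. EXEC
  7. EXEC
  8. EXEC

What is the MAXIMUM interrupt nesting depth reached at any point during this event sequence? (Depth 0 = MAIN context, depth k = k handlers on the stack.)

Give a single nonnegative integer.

Event 1 (EXEC): [MAIN] PC=0: DEC 1 -> ACC=-1 [depth=0]
Event 2 (EXEC): [MAIN] PC=1: INC 1 -> ACC=0 [depth=0]
Event 3 (INT 0): INT 0 arrives: push (MAIN, PC=2), enter IRQ0 at PC=0 (depth now 1) [depth=1]
Event 4 (EXEC): [IRQ0] PC=0: DEC 4 -> ACC=-4 [depth=1]
Event 5 (EXEC): [IRQ0] PC=1: DEC 3 -> ACC=-7 [depth=1]
Event 6 (EXEC): [IRQ0] PC=2: DEC 4 -> ACC=-11 [depth=1]
Event 7 (EXEC): [IRQ0] PC=3: IRET -> resume MAIN at PC=2 (depth now 0) [depth=0]
Event 8 (EXEC): [MAIN] PC=2: NOP [depth=0]
Max depth observed: 1

Answer: 1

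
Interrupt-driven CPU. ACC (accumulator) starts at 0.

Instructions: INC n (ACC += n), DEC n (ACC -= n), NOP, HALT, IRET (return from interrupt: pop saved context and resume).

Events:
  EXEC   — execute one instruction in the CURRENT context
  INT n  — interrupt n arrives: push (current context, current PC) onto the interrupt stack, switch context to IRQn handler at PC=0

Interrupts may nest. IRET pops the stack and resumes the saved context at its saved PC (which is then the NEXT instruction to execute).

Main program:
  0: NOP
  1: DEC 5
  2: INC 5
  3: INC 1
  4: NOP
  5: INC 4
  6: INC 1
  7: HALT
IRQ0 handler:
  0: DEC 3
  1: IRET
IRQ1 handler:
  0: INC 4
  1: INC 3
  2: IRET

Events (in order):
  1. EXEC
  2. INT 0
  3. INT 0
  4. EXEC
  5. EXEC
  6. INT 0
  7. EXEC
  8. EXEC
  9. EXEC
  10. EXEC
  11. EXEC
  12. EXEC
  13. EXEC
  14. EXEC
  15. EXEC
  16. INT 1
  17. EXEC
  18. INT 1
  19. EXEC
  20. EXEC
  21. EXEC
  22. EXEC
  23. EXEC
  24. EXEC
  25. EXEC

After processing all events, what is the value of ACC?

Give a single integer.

Answer: 11

Derivation:
Event 1 (EXEC): [MAIN] PC=0: NOP
Event 2 (INT 0): INT 0 arrives: push (MAIN, PC=1), enter IRQ0 at PC=0 (depth now 1)
Event 3 (INT 0): INT 0 arrives: push (IRQ0, PC=0), enter IRQ0 at PC=0 (depth now 2)
Event 4 (EXEC): [IRQ0] PC=0: DEC 3 -> ACC=-3
Event 5 (EXEC): [IRQ0] PC=1: IRET -> resume IRQ0 at PC=0 (depth now 1)
Event 6 (INT 0): INT 0 arrives: push (IRQ0, PC=0), enter IRQ0 at PC=0 (depth now 2)
Event 7 (EXEC): [IRQ0] PC=0: DEC 3 -> ACC=-6
Event 8 (EXEC): [IRQ0] PC=1: IRET -> resume IRQ0 at PC=0 (depth now 1)
Event 9 (EXEC): [IRQ0] PC=0: DEC 3 -> ACC=-9
Event 10 (EXEC): [IRQ0] PC=1: IRET -> resume MAIN at PC=1 (depth now 0)
Event 11 (EXEC): [MAIN] PC=1: DEC 5 -> ACC=-14
Event 12 (EXEC): [MAIN] PC=2: INC 5 -> ACC=-9
Event 13 (EXEC): [MAIN] PC=3: INC 1 -> ACC=-8
Event 14 (EXEC): [MAIN] PC=4: NOP
Event 15 (EXEC): [MAIN] PC=5: INC 4 -> ACC=-4
Event 16 (INT 1): INT 1 arrives: push (MAIN, PC=6), enter IRQ1 at PC=0 (depth now 1)
Event 17 (EXEC): [IRQ1] PC=0: INC 4 -> ACC=0
Event 18 (INT 1): INT 1 arrives: push (IRQ1, PC=1), enter IRQ1 at PC=0 (depth now 2)
Event 19 (EXEC): [IRQ1] PC=0: INC 4 -> ACC=4
Event 20 (EXEC): [IRQ1] PC=1: INC 3 -> ACC=7
Event 21 (EXEC): [IRQ1] PC=2: IRET -> resume IRQ1 at PC=1 (depth now 1)
Event 22 (EXEC): [IRQ1] PC=1: INC 3 -> ACC=10
Event 23 (EXEC): [IRQ1] PC=2: IRET -> resume MAIN at PC=6 (depth now 0)
Event 24 (EXEC): [MAIN] PC=6: INC 1 -> ACC=11
Event 25 (EXEC): [MAIN] PC=7: HALT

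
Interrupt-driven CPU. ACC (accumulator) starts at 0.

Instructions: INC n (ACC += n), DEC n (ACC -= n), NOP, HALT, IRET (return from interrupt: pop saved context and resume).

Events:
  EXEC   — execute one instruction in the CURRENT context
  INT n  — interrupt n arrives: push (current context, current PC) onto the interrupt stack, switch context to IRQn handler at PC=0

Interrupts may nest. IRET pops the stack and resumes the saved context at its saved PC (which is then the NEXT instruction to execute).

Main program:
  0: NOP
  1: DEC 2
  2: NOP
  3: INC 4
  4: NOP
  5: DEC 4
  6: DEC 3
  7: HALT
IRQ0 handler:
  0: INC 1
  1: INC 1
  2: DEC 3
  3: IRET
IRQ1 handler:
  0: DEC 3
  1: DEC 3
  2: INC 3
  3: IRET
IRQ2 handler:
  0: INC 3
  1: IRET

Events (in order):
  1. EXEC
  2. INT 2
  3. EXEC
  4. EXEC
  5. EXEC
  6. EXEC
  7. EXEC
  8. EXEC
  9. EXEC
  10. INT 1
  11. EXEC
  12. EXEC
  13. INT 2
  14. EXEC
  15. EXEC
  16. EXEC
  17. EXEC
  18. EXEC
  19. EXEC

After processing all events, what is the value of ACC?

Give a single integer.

Event 1 (EXEC): [MAIN] PC=0: NOP
Event 2 (INT 2): INT 2 arrives: push (MAIN, PC=1), enter IRQ2 at PC=0 (depth now 1)
Event 3 (EXEC): [IRQ2] PC=0: INC 3 -> ACC=3
Event 4 (EXEC): [IRQ2] PC=1: IRET -> resume MAIN at PC=1 (depth now 0)
Event 5 (EXEC): [MAIN] PC=1: DEC 2 -> ACC=1
Event 6 (EXEC): [MAIN] PC=2: NOP
Event 7 (EXEC): [MAIN] PC=3: INC 4 -> ACC=5
Event 8 (EXEC): [MAIN] PC=4: NOP
Event 9 (EXEC): [MAIN] PC=5: DEC 4 -> ACC=1
Event 10 (INT 1): INT 1 arrives: push (MAIN, PC=6), enter IRQ1 at PC=0 (depth now 1)
Event 11 (EXEC): [IRQ1] PC=0: DEC 3 -> ACC=-2
Event 12 (EXEC): [IRQ1] PC=1: DEC 3 -> ACC=-5
Event 13 (INT 2): INT 2 arrives: push (IRQ1, PC=2), enter IRQ2 at PC=0 (depth now 2)
Event 14 (EXEC): [IRQ2] PC=0: INC 3 -> ACC=-2
Event 15 (EXEC): [IRQ2] PC=1: IRET -> resume IRQ1 at PC=2 (depth now 1)
Event 16 (EXEC): [IRQ1] PC=2: INC 3 -> ACC=1
Event 17 (EXEC): [IRQ1] PC=3: IRET -> resume MAIN at PC=6 (depth now 0)
Event 18 (EXEC): [MAIN] PC=6: DEC 3 -> ACC=-2
Event 19 (EXEC): [MAIN] PC=7: HALT

Answer: -2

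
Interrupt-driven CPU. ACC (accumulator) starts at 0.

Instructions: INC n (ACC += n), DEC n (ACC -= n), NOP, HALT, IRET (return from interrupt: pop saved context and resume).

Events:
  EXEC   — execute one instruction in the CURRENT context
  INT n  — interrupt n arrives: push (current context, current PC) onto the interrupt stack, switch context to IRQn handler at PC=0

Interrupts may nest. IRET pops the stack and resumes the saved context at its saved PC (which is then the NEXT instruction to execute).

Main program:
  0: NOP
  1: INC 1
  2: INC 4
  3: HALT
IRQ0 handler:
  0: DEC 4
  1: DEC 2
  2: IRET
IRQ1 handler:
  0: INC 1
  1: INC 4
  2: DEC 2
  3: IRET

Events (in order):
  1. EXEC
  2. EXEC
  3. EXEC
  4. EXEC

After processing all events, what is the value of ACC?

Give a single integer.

Event 1 (EXEC): [MAIN] PC=0: NOP
Event 2 (EXEC): [MAIN] PC=1: INC 1 -> ACC=1
Event 3 (EXEC): [MAIN] PC=2: INC 4 -> ACC=5
Event 4 (EXEC): [MAIN] PC=3: HALT

Answer: 5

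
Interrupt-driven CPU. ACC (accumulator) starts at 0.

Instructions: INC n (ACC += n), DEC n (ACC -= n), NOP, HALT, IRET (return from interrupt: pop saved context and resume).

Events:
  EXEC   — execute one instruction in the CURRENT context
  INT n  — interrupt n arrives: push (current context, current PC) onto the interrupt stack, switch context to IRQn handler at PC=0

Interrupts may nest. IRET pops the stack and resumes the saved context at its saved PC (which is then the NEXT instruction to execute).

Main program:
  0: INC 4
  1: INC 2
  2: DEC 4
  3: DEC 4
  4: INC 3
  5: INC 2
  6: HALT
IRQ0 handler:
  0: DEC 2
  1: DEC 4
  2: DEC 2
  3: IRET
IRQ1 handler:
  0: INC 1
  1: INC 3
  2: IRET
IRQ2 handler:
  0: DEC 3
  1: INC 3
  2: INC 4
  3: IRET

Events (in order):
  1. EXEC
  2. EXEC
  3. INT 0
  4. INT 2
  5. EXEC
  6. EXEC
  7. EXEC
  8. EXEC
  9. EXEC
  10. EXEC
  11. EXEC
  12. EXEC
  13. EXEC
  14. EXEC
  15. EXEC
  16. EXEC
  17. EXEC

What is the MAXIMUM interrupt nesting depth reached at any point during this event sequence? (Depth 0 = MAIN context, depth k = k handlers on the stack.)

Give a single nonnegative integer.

Event 1 (EXEC): [MAIN] PC=0: INC 4 -> ACC=4 [depth=0]
Event 2 (EXEC): [MAIN] PC=1: INC 2 -> ACC=6 [depth=0]
Event 3 (INT 0): INT 0 arrives: push (MAIN, PC=2), enter IRQ0 at PC=0 (depth now 1) [depth=1]
Event 4 (INT 2): INT 2 arrives: push (IRQ0, PC=0), enter IRQ2 at PC=0 (depth now 2) [depth=2]
Event 5 (EXEC): [IRQ2] PC=0: DEC 3 -> ACC=3 [depth=2]
Event 6 (EXEC): [IRQ2] PC=1: INC 3 -> ACC=6 [depth=2]
Event 7 (EXEC): [IRQ2] PC=2: INC 4 -> ACC=10 [depth=2]
Event 8 (EXEC): [IRQ2] PC=3: IRET -> resume IRQ0 at PC=0 (depth now 1) [depth=1]
Event 9 (EXEC): [IRQ0] PC=0: DEC 2 -> ACC=8 [depth=1]
Event 10 (EXEC): [IRQ0] PC=1: DEC 4 -> ACC=4 [depth=1]
Event 11 (EXEC): [IRQ0] PC=2: DEC 2 -> ACC=2 [depth=1]
Event 12 (EXEC): [IRQ0] PC=3: IRET -> resume MAIN at PC=2 (depth now 0) [depth=0]
Event 13 (EXEC): [MAIN] PC=2: DEC 4 -> ACC=-2 [depth=0]
Event 14 (EXEC): [MAIN] PC=3: DEC 4 -> ACC=-6 [depth=0]
Event 15 (EXEC): [MAIN] PC=4: INC 3 -> ACC=-3 [depth=0]
Event 16 (EXEC): [MAIN] PC=5: INC 2 -> ACC=-1 [depth=0]
Event 17 (EXEC): [MAIN] PC=6: HALT [depth=0]
Max depth observed: 2

Answer: 2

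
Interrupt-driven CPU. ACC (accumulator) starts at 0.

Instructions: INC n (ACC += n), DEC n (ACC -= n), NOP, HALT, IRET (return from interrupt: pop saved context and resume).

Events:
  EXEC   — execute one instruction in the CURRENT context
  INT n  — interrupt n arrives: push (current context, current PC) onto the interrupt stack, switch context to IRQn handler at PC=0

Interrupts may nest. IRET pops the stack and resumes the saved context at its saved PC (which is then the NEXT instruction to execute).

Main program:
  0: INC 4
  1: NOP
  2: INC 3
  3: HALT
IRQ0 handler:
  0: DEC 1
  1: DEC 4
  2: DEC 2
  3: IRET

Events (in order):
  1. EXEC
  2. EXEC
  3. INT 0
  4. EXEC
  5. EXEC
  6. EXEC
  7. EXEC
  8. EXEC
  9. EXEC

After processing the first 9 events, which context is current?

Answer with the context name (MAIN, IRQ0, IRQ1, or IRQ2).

Event 1 (EXEC): [MAIN] PC=0: INC 4 -> ACC=4
Event 2 (EXEC): [MAIN] PC=1: NOP
Event 3 (INT 0): INT 0 arrives: push (MAIN, PC=2), enter IRQ0 at PC=0 (depth now 1)
Event 4 (EXEC): [IRQ0] PC=0: DEC 1 -> ACC=3
Event 5 (EXEC): [IRQ0] PC=1: DEC 4 -> ACC=-1
Event 6 (EXEC): [IRQ0] PC=2: DEC 2 -> ACC=-3
Event 7 (EXEC): [IRQ0] PC=3: IRET -> resume MAIN at PC=2 (depth now 0)
Event 8 (EXEC): [MAIN] PC=2: INC 3 -> ACC=0
Event 9 (EXEC): [MAIN] PC=3: HALT

Answer: MAIN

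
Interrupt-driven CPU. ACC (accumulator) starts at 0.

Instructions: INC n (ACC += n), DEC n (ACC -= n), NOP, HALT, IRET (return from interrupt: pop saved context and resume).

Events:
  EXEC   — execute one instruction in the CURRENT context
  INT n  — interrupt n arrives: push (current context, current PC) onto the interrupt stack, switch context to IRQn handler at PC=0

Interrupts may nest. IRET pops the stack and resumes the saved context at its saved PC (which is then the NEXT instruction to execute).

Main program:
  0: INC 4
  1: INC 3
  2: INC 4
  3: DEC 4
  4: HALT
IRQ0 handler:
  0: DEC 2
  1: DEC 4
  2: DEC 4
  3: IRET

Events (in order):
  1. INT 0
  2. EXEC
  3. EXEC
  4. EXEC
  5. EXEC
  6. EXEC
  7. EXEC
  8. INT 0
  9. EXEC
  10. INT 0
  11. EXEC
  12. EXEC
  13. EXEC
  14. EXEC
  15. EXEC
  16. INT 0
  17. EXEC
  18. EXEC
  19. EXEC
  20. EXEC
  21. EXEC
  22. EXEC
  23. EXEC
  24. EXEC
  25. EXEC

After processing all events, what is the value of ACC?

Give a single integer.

Event 1 (INT 0): INT 0 arrives: push (MAIN, PC=0), enter IRQ0 at PC=0 (depth now 1)
Event 2 (EXEC): [IRQ0] PC=0: DEC 2 -> ACC=-2
Event 3 (EXEC): [IRQ0] PC=1: DEC 4 -> ACC=-6
Event 4 (EXEC): [IRQ0] PC=2: DEC 4 -> ACC=-10
Event 5 (EXEC): [IRQ0] PC=3: IRET -> resume MAIN at PC=0 (depth now 0)
Event 6 (EXEC): [MAIN] PC=0: INC 4 -> ACC=-6
Event 7 (EXEC): [MAIN] PC=1: INC 3 -> ACC=-3
Event 8 (INT 0): INT 0 arrives: push (MAIN, PC=2), enter IRQ0 at PC=0 (depth now 1)
Event 9 (EXEC): [IRQ0] PC=0: DEC 2 -> ACC=-5
Event 10 (INT 0): INT 0 arrives: push (IRQ0, PC=1), enter IRQ0 at PC=0 (depth now 2)
Event 11 (EXEC): [IRQ0] PC=0: DEC 2 -> ACC=-7
Event 12 (EXEC): [IRQ0] PC=1: DEC 4 -> ACC=-11
Event 13 (EXEC): [IRQ0] PC=2: DEC 4 -> ACC=-15
Event 14 (EXEC): [IRQ0] PC=3: IRET -> resume IRQ0 at PC=1 (depth now 1)
Event 15 (EXEC): [IRQ0] PC=1: DEC 4 -> ACC=-19
Event 16 (INT 0): INT 0 arrives: push (IRQ0, PC=2), enter IRQ0 at PC=0 (depth now 2)
Event 17 (EXEC): [IRQ0] PC=0: DEC 2 -> ACC=-21
Event 18 (EXEC): [IRQ0] PC=1: DEC 4 -> ACC=-25
Event 19 (EXEC): [IRQ0] PC=2: DEC 4 -> ACC=-29
Event 20 (EXEC): [IRQ0] PC=3: IRET -> resume IRQ0 at PC=2 (depth now 1)
Event 21 (EXEC): [IRQ0] PC=2: DEC 4 -> ACC=-33
Event 22 (EXEC): [IRQ0] PC=3: IRET -> resume MAIN at PC=2 (depth now 0)
Event 23 (EXEC): [MAIN] PC=2: INC 4 -> ACC=-29
Event 24 (EXEC): [MAIN] PC=3: DEC 4 -> ACC=-33
Event 25 (EXEC): [MAIN] PC=4: HALT

Answer: -33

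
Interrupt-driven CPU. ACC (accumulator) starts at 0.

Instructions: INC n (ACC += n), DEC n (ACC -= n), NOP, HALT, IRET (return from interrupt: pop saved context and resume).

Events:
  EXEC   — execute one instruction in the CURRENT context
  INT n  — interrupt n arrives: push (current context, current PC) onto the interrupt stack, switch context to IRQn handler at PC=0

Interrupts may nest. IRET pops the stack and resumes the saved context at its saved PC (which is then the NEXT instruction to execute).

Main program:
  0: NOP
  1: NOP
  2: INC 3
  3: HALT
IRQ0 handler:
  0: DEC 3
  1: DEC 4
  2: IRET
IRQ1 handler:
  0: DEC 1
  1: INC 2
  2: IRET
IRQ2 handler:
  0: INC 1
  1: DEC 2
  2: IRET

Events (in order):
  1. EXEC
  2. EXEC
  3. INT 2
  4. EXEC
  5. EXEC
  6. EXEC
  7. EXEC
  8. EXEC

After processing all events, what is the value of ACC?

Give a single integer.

Answer: 2

Derivation:
Event 1 (EXEC): [MAIN] PC=0: NOP
Event 2 (EXEC): [MAIN] PC=1: NOP
Event 3 (INT 2): INT 2 arrives: push (MAIN, PC=2), enter IRQ2 at PC=0 (depth now 1)
Event 4 (EXEC): [IRQ2] PC=0: INC 1 -> ACC=1
Event 5 (EXEC): [IRQ2] PC=1: DEC 2 -> ACC=-1
Event 6 (EXEC): [IRQ2] PC=2: IRET -> resume MAIN at PC=2 (depth now 0)
Event 7 (EXEC): [MAIN] PC=2: INC 3 -> ACC=2
Event 8 (EXEC): [MAIN] PC=3: HALT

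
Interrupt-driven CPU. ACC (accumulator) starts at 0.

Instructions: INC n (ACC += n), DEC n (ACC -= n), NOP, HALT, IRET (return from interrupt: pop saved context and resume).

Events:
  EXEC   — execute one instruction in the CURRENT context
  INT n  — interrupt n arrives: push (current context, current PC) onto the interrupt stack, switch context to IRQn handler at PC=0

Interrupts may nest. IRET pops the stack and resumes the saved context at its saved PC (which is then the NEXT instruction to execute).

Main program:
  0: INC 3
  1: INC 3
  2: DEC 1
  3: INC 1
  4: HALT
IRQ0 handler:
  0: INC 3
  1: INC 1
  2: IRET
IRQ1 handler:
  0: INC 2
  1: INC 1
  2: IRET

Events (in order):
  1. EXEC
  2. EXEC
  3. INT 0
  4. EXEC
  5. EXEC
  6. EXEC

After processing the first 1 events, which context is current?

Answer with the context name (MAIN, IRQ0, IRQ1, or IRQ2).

Answer: MAIN

Derivation:
Event 1 (EXEC): [MAIN] PC=0: INC 3 -> ACC=3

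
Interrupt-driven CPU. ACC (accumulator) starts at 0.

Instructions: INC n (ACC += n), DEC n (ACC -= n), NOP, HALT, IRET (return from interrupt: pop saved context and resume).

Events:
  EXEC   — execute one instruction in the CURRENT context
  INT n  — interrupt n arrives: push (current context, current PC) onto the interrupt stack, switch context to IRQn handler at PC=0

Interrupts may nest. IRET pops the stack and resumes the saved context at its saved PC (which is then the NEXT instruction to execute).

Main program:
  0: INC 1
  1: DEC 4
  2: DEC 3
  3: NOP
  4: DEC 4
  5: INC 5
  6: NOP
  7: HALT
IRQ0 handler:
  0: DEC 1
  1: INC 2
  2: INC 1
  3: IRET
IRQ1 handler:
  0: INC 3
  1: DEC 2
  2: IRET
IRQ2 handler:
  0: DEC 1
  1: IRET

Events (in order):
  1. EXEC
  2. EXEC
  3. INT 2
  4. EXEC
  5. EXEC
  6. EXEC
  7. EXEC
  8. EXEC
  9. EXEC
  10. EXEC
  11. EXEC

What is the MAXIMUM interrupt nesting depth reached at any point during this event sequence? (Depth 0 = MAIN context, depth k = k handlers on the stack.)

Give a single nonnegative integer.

Answer: 1

Derivation:
Event 1 (EXEC): [MAIN] PC=0: INC 1 -> ACC=1 [depth=0]
Event 2 (EXEC): [MAIN] PC=1: DEC 4 -> ACC=-3 [depth=0]
Event 3 (INT 2): INT 2 arrives: push (MAIN, PC=2), enter IRQ2 at PC=0 (depth now 1) [depth=1]
Event 4 (EXEC): [IRQ2] PC=0: DEC 1 -> ACC=-4 [depth=1]
Event 5 (EXEC): [IRQ2] PC=1: IRET -> resume MAIN at PC=2 (depth now 0) [depth=0]
Event 6 (EXEC): [MAIN] PC=2: DEC 3 -> ACC=-7 [depth=0]
Event 7 (EXEC): [MAIN] PC=3: NOP [depth=0]
Event 8 (EXEC): [MAIN] PC=4: DEC 4 -> ACC=-11 [depth=0]
Event 9 (EXEC): [MAIN] PC=5: INC 5 -> ACC=-6 [depth=0]
Event 10 (EXEC): [MAIN] PC=6: NOP [depth=0]
Event 11 (EXEC): [MAIN] PC=7: HALT [depth=0]
Max depth observed: 1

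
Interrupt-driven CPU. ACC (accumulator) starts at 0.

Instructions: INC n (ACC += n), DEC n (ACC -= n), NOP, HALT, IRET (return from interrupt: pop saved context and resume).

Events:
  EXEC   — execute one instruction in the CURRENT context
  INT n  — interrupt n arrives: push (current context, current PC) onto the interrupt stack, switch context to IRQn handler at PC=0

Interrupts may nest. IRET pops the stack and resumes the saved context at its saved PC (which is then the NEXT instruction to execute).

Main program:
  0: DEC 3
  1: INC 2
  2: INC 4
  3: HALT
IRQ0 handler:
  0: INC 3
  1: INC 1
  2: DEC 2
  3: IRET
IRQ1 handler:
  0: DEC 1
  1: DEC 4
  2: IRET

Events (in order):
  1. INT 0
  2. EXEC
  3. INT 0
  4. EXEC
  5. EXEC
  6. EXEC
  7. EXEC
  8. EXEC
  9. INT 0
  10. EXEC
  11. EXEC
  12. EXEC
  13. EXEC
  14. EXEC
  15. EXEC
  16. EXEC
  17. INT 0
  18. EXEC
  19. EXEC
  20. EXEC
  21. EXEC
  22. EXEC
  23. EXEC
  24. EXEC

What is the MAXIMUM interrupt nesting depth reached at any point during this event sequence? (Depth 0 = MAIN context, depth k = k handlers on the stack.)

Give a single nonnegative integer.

Event 1 (INT 0): INT 0 arrives: push (MAIN, PC=0), enter IRQ0 at PC=0 (depth now 1) [depth=1]
Event 2 (EXEC): [IRQ0] PC=0: INC 3 -> ACC=3 [depth=1]
Event 3 (INT 0): INT 0 arrives: push (IRQ0, PC=1), enter IRQ0 at PC=0 (depth now 2) [depth=2]
Event 4 (EXEC): [IRQ0] PC=0: INC 3 -> ACC=6 [depth=2]
Event 5 (EXEC): [IRQ0] PC=1: INC 1 -> ACC=7 [depth=2]
Event 6 (EXEC): [IRQ0] PC=2: DEC 2 -> ACC=5 [depth=2]
Event 7 (EXEC): [IRQ0] PC=3: IRET -> resume IRQ0 at PC=1 (depth now 1) [depth=1]
Event 8 (EXEC): [IRQ0] PC=1: INC 1 -> ACC=6 [depth=1]
Event 9 (INT 0): INT 0 arrives: push (IRQ0, PC=2), enter IRQ0 at PC=0 (depth now 2) [depth=2]
Event 10 (EXEC): [IRQ0] PC=0: INC 3 -> ACC=9 [depth=2]
Event 11 (EXEC): [IRQ0] PC=1: INC 1 -> ACC=10 [depth=2]
Event 12 (EXEC): [IRQ0] PC=2: DEC 2 -> ACC=8 [depth=2]
Event 13 (EXEC): [IRQ0] PC=3: IRET -> resume IRQ0 at PC=2 (depth now 1) [depth=1]
Event 14 (EXEC): [IRQ0] PC=2: DEC 2 -> ACC=6 [depth=1]
Event 15 (EXEC): [IRQ0] PC=3: IRET -> resume MAIN at PC=0 (depth now 0) [depth=0]
Event 16 (EXEC): [MAIN] PC=0: DEC 3 -> ACC=3 [depth=0]
Event 17 (INT 0): INT 0 arrives: push (MAIN, PC=1), enter IRQ0 at PC=0 (depth now 1) [depth=1]
Event 18 (EXEC): [IRQ0] PC=0: INC 3 -> ACC=6 [depth=1]
Event 19 (EXEC): [IRQ0] PC=1: INC 1 -> ACC=7 [depth=1]
Event 20 (EXEC): [IRQ0] PC=2: DEC 2 -> ACC=5 [depth=1]
Event 21 (EXEC): [IRQ0] PC=3: IRET -> resume MAIN at PC=1 (depth now 0) [depth=0]
Event 22 (EXEC): [MAIN] PC=1: INC 2 -> ACC=7 [depth=0]
Event 23 (EXEC): [MAIN] PC=2: INC 4 -> ACC=11 [depth=0]
Event 24 (EXEC): [MAIN] PC=3: HALT [depth=0]
Max depth observed: 2

Answer: 2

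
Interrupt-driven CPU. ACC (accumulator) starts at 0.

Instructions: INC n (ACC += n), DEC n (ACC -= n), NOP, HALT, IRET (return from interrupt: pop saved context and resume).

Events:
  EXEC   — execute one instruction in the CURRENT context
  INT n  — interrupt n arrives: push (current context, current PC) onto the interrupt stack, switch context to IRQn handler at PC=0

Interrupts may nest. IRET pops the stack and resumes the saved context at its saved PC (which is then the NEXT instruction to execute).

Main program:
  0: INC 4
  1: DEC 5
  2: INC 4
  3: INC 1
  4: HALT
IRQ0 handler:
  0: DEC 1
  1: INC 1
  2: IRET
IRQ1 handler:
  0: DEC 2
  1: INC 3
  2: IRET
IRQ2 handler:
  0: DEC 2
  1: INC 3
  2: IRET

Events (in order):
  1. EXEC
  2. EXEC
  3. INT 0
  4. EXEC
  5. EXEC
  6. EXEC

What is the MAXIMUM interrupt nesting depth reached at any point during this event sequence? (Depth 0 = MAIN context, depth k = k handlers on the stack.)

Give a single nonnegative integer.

Event 1 (EXEC): [MAIN] PC=0: INC 4 -> ACC=4 [depth=0]
Event 2 (EXEC): [MAIN] PC=1: DEC 5 -> ACC=-1 [depth=0]
Event 3 (INT 0): INT 0 arrives: push (MAIN, PC=2), enter IRQ0 at PC=0 (depth now 1) [depth=1]
Event 4 (EXEC): [IRQ0] PC=0: DEC 1 -> ACC=-2 [depth=1]
Event 5 (EXEC): [IRQ0] PC=1: INC 1 -> ACC=-1 [depth=1]
Event 6 (EXEC): [IRQ0] PC=2: IRET -> resume MAIN at PC=2 (depth now 0) [depth=0]
Max depth observed: 1

Answer: 1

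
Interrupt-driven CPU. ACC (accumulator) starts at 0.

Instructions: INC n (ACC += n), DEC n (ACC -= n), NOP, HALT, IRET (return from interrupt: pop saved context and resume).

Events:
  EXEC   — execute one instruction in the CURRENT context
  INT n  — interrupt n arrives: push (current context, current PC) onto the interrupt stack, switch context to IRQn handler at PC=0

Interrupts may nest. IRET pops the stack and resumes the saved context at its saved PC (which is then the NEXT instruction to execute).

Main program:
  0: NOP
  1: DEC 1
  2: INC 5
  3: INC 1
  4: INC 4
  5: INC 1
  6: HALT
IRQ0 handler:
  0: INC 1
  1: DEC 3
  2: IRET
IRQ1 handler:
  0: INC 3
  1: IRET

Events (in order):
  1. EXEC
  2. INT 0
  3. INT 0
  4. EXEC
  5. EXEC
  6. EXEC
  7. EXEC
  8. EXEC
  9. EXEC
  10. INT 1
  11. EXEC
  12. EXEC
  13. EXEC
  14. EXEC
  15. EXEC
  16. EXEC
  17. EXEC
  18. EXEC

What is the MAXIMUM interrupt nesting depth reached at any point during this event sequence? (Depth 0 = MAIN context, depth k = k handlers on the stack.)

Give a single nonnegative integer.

Answer: 2

Derivation:
Event 1 (EXEC): [MAIN] PC=0: NOP [depth=0]
Event 2 (INT 0): INT 0 arrives: push (MAIN, PC=1), enter IRQ0 at PC=0 (depth now 1) [depth=1]
Event 3 (INT 0): INT 0 arrives: push (IRQ0, PC=0), enter IRQ0 at PC=0 (depth now 2) [depth=2]
Event 4 (EXEC): [IRQ0] PC=0: INC 1 -> ACC=1 [depth=2]
Event 5 (EXEC): [IRQ0] PC=1: DEC 3 -> ACC=-2 [depth=2]
Event 6 (EXEC): [IRQ0] PC=2: IRET -> resume IRQ0 at PC=0 (depth now 1) [depth=1]
Event 7 (EXEC): [IRQ0] PC=0: INC 1 -> ACC=-1 [depth=1]
Event 8 (EXEC): [IRQ0] PC=1: DEC 3 -> ACC=-4 [depth=1]
Event 9 (EXEC): [IRQ0] PC=2: IRET -> resume MAIN at PC=1 (depth now 0) [depth=0]
Event 10 (INT 1): INT 1 arrives: push (MAIN, PC=1), enter IRQ1 at PC=0 (depth now 1) [depth=1]
Event 11 (EXEC): [IRQ1] PC=0: INC 3 -> ACC=-1 [depth=1]
Event 12 (EXEC): [IRQ1] PC=1: IRET -> resume MAIN at PC=1 (depth now 0) [depth=0]
Event 13 (EXEC): [MAIN] PC=1: DEC 1 -> ACC=-2 [depth=0]
Event 14 (EXEC): [MAIN] PC=2: INC 5 -> ACC=3 [depth=0]
Event 15 (EXEC): [MAIN] PC=3: INC 1 -> ACC=4 [depth=0]
Event 16 (EXEC): [MAIN] PC=4: INC 4 -> ACC=8 [depth=0]
Event 17 (EXEC): [MAIN] PC=5: INC 1 -> ACC=9 [depth=0]
Event 18 (EXEC): [MAIN] PC=6: HALT [depth=0]
Max depth observed: 2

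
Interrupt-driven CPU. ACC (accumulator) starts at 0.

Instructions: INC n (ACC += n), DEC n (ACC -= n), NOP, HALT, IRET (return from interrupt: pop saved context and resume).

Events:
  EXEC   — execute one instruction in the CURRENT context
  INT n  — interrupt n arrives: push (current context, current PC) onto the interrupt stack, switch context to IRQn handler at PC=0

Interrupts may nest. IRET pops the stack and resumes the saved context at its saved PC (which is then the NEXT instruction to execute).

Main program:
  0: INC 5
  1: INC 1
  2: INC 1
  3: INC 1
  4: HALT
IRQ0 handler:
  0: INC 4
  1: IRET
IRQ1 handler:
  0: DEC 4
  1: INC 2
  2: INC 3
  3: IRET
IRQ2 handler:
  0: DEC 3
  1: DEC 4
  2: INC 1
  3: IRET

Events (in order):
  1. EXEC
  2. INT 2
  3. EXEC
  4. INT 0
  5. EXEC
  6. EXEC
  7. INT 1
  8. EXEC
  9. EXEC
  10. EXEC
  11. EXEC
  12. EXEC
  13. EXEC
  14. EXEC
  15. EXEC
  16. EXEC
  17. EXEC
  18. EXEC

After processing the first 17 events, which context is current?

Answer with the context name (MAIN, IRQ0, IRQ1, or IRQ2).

Event 1 (EXEC): [MAIN] PC=0: INC 5 -> ACC=5
Event 2 (INT 2): INT 2 arrives: push (MAIN, PC=1), enter IRQ2 at PC=0 (depth now 1)
Event 3 (EXEC): [IRQ2] PC=0: DEC 3 -> ACC=2
Event 4 (INT 0): INT 0 arrives: push (IRQ2, PC=1), enter IRQ0 at PC=0 (depth now 2)
Event 5 (EXEC): [IRQ0] PC=0: INC 4 -> ACC=6
Event 6 (EXEC): [IRQ0] PC=1: IRET -> resume IRQ2 at PC=1 (depth now 1)
Event 7 (INT 1): INT 1 arrives: push (IRQ2, PC=1), enter IRQ1 at PC=0 (depth now 2)
Event 8 (EXEC): [IRQ1] PC=0: DEC 4 -> ACC=2
Event 9 (EXEC): [IRQ1] PC=1: INC 2 -> ACC=4
Event 10 (EXEC): [IRQ1] PC=2: INC 3 -> ACC=7
Event 11 (EXEC): [IRQ1] PC=3: IRET -> resume IRQ2 at PC=1 (depth now 1)
Event 12 (EXEC): [IRQ2] PC=1: DEC 4 -> ACC=3
Event 13 (EXEC): [IRQ2] PC=2: INC 1 -> ACC=4
Event 14 (EXEC): [IRQ2] PC=3: IRET -> resume MAIN at PC=1 (depth now 0)
Event 15 (EXEC): [MAIN] PC=1: INC 1 -> ACC=5
Event 16 (EXEC): [MAIN] PC=2: INC 1 -> ACC=6
Event 17 (EXEC): [MAIN] PC=3: INC 1 -> ACC=7

Answer: MAIN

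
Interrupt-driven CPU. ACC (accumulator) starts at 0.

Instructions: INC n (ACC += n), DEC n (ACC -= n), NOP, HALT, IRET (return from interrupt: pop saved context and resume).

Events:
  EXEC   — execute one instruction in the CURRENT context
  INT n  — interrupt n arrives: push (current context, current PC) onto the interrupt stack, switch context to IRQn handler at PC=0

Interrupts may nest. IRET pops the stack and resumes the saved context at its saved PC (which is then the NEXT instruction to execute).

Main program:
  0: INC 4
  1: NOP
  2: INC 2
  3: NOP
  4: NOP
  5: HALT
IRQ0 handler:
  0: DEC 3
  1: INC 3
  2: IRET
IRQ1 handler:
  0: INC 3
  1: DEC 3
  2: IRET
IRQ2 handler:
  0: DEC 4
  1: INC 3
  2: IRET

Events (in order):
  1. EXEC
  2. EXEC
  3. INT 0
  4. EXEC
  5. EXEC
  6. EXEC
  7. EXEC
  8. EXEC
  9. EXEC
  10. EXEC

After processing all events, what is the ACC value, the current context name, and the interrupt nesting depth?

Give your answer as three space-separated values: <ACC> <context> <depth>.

Event 1 (EXEC): [MAIN] PC=0: INC 4 -> ACC=4
Event 2 (EXEC): [MAIN] PC=1: NOP
Event 3 (INT 0): INT 0 arrives: push (MAIN, PC=2), enter IRQ0 at PC=0 (depth now 1)
Event 4 (EXEC): [IRQ0] PC=0: DEC 3 -> ACC=1
Event 5 (EXEC): [IRQ0] PC=1: INC 3 -> ACC=4
Event 6 (EXEC): [IRQ0] PC=2: IRET -> resume MAIN at PC=2 (depth now 0)
Event 7 (EXEC): [MAIN] PC=2: INC 2 -> ACC=6
Event 8 (EXEC): [MAIN] PC=3: NOP
Event 9 (EXEC): [MAIN] PC=4: NOP
Event 10 (EXEC): [MAIN] PC=5: HALT

Answer: 6 MAIN 0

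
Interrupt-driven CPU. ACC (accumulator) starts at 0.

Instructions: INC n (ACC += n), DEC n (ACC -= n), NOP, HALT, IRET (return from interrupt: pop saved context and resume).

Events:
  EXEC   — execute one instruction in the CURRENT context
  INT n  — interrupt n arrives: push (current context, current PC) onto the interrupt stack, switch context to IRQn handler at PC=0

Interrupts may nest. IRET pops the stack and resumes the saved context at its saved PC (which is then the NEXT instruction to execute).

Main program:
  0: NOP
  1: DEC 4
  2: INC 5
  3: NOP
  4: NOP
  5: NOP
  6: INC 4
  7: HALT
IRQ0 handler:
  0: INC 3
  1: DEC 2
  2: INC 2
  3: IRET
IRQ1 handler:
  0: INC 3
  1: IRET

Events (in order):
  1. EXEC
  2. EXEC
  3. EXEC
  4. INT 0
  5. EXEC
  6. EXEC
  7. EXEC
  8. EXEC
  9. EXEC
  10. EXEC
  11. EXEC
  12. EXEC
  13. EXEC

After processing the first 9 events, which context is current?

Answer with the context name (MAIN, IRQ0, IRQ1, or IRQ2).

Answer: MAIN

Derivation:
Event 1 (EXEC): [MAIN] PC=0: NOP
Event 2 (EXEC): [MAIN] PC=1: DEC 4 -> ACC=-4
Event 3 (EXEC): [MAIN] PC=2: INC 5 -> ACC=1
Event 4 (INT 0): INT 0 arrives: push (MAIN, PC=3), enter IRQ0 at PC=0 (depth now 1)
Event 5 (EXEC): [IRQ0] PC=0: INC 3 -> ACC=4
Event 6 (EXEC): [IRQ0] PC=1: DEC 2 -> ACC=2
Event 7 (EXEC): [IRQ0] PC=2: INC 2 -> ACC=4
Event 8 (EXEC): [IRQ0] PC=3: IRET -> resume MAIN at PC=3 (depth now 0)
Event 9 (EXEC): [MAIN] PC=3: NOP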